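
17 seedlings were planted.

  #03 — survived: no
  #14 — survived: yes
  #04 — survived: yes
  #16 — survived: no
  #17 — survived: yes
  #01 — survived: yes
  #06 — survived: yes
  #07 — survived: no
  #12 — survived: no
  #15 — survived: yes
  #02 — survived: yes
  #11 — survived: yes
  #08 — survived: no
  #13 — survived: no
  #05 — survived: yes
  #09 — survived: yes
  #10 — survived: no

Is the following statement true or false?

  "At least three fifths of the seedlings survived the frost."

'At least three fifths of the seedlings survived the frost' holds iff |A ∩ B| / |A| ≥ 3/5.
|A| = 17, |A ∩ B| = 10, |A ∖ B| = 7.
|A ∩ B|/|A| = 10/17, so the statement is false.

False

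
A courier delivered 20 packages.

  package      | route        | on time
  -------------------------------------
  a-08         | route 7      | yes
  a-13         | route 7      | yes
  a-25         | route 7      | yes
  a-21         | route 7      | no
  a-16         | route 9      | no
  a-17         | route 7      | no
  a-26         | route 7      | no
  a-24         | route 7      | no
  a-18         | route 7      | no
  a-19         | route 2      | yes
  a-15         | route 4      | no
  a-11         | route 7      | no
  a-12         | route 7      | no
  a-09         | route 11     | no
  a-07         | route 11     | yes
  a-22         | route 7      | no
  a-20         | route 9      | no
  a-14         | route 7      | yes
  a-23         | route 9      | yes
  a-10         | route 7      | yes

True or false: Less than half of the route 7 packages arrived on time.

True

'Less than half of the route 7 packages arrived on time' holds iff |A ∩ B| < |A ∖ B|.
A (the restrictor) = {a-08, a-13, a-25, a-21, a-17, a-26, a-24, a-18, a-11, a-12, a-22, a-14, a-10}, |A| = 13.
A ∩ B = {a-08, a-13, a-25, a-14, a-10}, so |A ∩ B| = 5.
A ∖ B = {a-21, a-17, a-26, a-24, a-18, a-11, a-12, a-22}, so |A ∖ B| = 8.
5 < 8, so the statement is true.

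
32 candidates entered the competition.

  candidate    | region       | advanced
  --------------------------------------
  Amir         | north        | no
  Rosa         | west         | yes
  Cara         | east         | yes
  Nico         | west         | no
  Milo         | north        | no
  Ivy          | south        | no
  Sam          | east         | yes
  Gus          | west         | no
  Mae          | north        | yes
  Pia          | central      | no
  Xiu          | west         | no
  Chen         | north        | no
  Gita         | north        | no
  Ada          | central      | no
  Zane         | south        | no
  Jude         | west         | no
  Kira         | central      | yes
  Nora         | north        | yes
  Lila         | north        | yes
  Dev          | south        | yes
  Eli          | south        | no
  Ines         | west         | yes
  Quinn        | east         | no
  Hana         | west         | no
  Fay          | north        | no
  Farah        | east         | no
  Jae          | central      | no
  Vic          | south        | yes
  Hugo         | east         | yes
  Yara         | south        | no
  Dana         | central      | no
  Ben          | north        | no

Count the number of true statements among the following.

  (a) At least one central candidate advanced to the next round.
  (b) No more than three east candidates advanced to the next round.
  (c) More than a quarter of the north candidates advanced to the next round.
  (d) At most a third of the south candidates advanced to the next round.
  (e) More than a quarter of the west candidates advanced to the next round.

(a) central: |A| = 5, |A ∩ B| = 1; needs A ∩ B ≠ ∅ (|A ∩ B| ≥ 1) — true.
(b) east: |A| = 5, |A ∩ B| = 3; needs |A ∩ B| ≤ 3 — true.
(c) north: |A| = 9, |A ∩ B| = 3; needs |A ∩ B| / |A| > 1/4 — true.
(d) south: |A| = 6, |A ∩ B| = 2; needs |A ∩ B| / |A| ≤ 1/3 — true.
(e) west: |A| = 7, |A ∩ B| = 2; needs |A ∩ B| / |A| > 1/4 — true.

5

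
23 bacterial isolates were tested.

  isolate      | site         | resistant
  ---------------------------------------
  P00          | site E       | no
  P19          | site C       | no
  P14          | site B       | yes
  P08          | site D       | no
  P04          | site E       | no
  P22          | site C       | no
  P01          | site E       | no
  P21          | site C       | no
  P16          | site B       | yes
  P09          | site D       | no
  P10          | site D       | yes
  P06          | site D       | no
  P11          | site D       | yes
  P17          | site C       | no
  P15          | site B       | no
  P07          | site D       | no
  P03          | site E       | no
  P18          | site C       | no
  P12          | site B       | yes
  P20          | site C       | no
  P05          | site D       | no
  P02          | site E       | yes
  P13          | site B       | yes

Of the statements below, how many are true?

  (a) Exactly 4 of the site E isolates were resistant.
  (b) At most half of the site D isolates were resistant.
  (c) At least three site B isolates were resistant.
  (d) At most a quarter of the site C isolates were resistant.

(a) site E: |A| = 5, |A ∩ B| = 1; needs |A ∩ B| = 4 — false.
(b) site D: |A| = 7, |A ∩ B| = 2; needs |A ∩ B| ≤ |A ∖ B| — true.
(c) site B: |A| = 5, |A ∩ B| = 4; needs |A ∩ B| ≥ 3 — true.
(d) site C: |A| = 6, |A ∩ B| = 0; needs |A ∩ B| / |A| ≤ 1/4 — true.

3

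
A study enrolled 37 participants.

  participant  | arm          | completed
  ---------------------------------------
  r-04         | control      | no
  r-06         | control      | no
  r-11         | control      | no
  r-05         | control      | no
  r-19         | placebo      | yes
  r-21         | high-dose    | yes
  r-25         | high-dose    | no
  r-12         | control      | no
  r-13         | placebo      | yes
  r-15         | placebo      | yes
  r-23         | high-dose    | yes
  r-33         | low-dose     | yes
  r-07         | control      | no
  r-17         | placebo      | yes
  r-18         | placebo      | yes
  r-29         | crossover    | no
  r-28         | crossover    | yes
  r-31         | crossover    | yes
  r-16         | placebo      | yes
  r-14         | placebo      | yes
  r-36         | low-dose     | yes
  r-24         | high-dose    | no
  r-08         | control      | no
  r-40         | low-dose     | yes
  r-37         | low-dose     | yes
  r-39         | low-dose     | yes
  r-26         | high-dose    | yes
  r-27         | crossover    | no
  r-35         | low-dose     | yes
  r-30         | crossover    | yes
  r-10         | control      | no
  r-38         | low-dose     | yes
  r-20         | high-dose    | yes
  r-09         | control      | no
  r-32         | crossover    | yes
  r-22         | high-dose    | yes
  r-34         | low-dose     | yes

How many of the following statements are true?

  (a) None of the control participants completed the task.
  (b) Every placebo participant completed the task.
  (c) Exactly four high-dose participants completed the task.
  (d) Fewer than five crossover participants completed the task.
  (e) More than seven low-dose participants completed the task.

4

(a) control: |A| = 9, |A ∩ B| = 0; needs A ∩ B = ∅ (|A ∩ B| = 0) — true.
(b) placebo: |A| = 7, |A ∩ B| = 7; needs A ⊆ B, i.e. every element of A is in B (|A ∖ B| = 0) — true.
(c) high-dose: |A| = 7, |A ∩ B| = 5; needs |A ∩ B| = 4 — false.
(d) crossover: |A| = 6, |A ∩ B| = 4; needs |A ∩ B| < 5 — true.
(e) low-dose: |A| = 8, |A ∩ B| = 8; needs |A ∩ B| > 7 — true.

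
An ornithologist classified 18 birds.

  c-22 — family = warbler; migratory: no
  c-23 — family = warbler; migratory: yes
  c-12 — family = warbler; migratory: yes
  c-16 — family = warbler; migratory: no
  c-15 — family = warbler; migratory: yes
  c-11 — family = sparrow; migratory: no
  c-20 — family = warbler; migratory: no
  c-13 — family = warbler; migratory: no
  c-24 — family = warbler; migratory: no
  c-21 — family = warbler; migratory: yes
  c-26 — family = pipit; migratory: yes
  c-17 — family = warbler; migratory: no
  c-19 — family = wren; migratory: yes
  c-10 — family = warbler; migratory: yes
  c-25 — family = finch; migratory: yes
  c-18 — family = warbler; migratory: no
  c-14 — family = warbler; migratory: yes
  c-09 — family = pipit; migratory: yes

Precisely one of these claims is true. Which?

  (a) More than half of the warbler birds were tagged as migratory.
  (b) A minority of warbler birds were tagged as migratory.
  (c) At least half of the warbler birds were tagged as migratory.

(b)

|A| = 13, |A ∩ B| = 6, |A ∖ B| = 7.
(a) requires |A ∩ B| > |A ∖ B|: false.
(b) requires |A ∩ B| < |A ∖ B|: true.
(c) requires |A ∩ B| ≥ |A ∖ B|: false.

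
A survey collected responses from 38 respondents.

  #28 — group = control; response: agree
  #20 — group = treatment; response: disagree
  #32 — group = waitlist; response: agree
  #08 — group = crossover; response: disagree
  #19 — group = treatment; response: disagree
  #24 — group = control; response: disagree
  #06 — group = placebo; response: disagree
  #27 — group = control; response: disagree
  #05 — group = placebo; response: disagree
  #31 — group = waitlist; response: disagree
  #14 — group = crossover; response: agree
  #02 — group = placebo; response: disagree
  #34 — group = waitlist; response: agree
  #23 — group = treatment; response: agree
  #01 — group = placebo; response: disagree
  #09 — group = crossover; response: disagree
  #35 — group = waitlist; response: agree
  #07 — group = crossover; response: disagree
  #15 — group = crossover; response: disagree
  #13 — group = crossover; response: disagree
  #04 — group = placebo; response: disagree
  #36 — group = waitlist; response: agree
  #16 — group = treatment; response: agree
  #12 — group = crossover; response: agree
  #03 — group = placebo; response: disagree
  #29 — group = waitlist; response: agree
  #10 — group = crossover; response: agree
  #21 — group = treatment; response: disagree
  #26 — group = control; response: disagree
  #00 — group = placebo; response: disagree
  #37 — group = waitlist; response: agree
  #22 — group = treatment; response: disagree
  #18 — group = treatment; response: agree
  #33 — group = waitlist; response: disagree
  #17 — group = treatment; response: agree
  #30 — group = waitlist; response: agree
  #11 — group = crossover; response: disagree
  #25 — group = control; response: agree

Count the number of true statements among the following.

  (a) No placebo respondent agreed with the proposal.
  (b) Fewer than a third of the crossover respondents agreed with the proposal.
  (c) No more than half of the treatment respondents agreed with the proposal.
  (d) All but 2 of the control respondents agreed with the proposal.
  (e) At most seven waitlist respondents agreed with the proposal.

(a) placebo: |A| = 7, |A ∩ B| = 0; needs A ∩ B = ∅ (|A ∩ B| = 0) — true.
(b) crossover: |A| = 9, |A ∩ B| = 3; needs |A ∩ B| / |A| < 1/3 — false.
(c) treatment: |A| = 8, |A ∩ B| = 4; needs |A ∩ B| ≤ |A ∖ B| — true.
(d) control: |A| = 5, |A ∩ B| = 2; needs |A ∖ B| = 2 — false.
(e) waitlist: |A| = 9, |A ∩ B| = 7; needs |A ∩ B| ≤ 7 — true.

3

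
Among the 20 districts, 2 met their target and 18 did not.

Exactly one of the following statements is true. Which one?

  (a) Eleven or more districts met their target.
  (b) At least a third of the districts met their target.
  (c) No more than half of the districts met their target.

|A| = 20, |A ∩ B| = 2, |A ∖ B| = 18.
(a) requires |A ∩ B| ≥ 11: false.
(b) requires |A ∩ B| / |A| ≥ 1/3: false.
(c) requires |A ∩ B| ≤ |A ∖ B|: true.

(c)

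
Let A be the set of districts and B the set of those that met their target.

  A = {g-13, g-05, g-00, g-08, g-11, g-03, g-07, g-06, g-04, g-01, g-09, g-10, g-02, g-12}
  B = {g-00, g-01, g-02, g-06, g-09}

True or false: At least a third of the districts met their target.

True

The determiner here denotes the relation: |A ∩ B| / |A| ≥ 1/3.
A (the restrictor) = {g-13, g-05, g-00, g-08, g-11, g-03, g-07, g-06, g-04, g-01, g-09, g-10, g-02, g-12}, |A| = 14.
A ∩ B = {g-00, g-06, g-01, g-09, g-02}, so |A ∩ B| = 5.
A ∖ B = {g-13, g-05, g-08, g-11, g-03, g-07, g-04, g-10, g-12}, so |A ∖ B| = 9.
|A ∩ B|/|A| = 5/14, so the statement is true.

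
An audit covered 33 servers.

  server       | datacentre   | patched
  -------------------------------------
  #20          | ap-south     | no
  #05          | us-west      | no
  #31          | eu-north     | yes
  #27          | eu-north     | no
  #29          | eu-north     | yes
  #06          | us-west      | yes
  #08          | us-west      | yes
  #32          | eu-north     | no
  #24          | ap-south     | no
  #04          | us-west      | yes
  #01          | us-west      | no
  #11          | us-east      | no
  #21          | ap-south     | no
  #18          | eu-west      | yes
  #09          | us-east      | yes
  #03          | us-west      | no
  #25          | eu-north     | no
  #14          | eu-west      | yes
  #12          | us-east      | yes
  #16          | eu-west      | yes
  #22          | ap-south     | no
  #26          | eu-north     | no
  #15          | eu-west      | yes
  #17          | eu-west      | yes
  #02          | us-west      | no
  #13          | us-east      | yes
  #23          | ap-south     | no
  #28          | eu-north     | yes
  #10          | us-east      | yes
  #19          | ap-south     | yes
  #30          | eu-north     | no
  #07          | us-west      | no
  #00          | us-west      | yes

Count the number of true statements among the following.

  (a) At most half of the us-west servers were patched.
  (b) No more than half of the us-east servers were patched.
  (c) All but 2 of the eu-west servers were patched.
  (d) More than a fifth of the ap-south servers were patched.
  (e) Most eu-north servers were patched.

(a) us-west: |A| = 9, |A ∩ B| = 4; needs |A ∩ B| ≤ |A ∖ B| — true.
(b) us-east: |A| = 5, |A ∩ B| = 4; needs |A ∩ B| ≤ |A ∖ B| — false.
(c) eu-west: |A| = 5, |A ∩ B| = 5; needs |A ∖ B| = 2 — false.
(d) ap-south: |A| = 6, |A ∩ B| = 1; needs |A ∩ B| / |A| > 1/5 — false.
(e) eu-north: |A| = 8, |A ∩ B| = 3; needs |A ∩ B| > |A ∖ B| — false.

1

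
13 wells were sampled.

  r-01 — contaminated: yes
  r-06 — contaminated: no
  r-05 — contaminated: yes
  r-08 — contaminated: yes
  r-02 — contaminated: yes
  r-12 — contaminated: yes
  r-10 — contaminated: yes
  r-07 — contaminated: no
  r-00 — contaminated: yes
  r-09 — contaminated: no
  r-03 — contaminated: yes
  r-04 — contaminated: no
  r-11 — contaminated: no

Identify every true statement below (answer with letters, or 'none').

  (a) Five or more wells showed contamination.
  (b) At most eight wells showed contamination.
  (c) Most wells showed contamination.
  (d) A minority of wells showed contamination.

|A| = 13, |A ∩ B| = 8, |A ∖ B| = 5.
(a) |A ∩ B| ≥ 5: holds.
(b) |A ∩ B| ≤ 8: holds.
(c) |A ∩ B| > |A ∖ B|: holds.
(d) |A ∩ B| < |A ∖ B|: fails.

(a), (b), (c)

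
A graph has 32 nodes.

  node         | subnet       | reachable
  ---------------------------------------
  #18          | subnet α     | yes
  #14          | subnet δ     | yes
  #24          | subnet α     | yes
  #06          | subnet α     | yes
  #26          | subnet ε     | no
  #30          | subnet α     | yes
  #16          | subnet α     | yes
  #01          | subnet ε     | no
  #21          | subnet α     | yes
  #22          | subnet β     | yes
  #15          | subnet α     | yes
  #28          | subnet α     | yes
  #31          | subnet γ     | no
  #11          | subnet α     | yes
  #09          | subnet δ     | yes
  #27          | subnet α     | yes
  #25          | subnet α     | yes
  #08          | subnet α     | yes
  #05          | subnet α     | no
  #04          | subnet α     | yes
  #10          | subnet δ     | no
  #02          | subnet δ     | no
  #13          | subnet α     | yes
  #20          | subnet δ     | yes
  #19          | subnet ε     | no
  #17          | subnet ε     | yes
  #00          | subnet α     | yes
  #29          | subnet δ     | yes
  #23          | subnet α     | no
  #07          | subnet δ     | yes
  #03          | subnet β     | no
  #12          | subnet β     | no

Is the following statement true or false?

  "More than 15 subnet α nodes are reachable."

'More than 15 subnet α nodes are reachable' holds iff |A ∩ B| > 15.
|A| = 17, |A ∩ B| = 15, |A ∖ B| = 2.
|A ∩ B| = 15, so the statement is false.

False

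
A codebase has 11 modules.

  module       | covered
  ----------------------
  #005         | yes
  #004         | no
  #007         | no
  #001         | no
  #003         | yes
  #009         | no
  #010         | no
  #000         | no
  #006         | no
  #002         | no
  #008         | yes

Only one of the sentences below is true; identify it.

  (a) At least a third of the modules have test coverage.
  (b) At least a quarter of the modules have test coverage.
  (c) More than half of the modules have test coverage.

|A| = 11, |A ∩ B| = 3, |A ∖ B| = 8.
(a) requires |A ∩ B| / |A| ≥ 1/3: false.
(b) requires |A ∩ B| / |A| ≥ 1/4: true.
(c) requires |A ∩ B| > |A ∖ B|: false.

(b)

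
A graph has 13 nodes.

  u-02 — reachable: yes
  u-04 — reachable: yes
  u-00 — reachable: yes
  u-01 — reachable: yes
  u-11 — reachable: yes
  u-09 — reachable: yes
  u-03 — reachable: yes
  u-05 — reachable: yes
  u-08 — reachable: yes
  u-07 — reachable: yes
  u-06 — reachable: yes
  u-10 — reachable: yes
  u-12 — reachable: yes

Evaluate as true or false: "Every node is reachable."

True

The determiner here denotes the relation: A ⊆ B, i.e. every element of A is in B (|A ∖ B| = 0).
A (the restrictor) = {u-02, u-04, u-00, u-01, u-11, u-09, u-03, u-05, u-08, u-07, u-06, u-10, u-12}, |A| = 13.
A ∖ B = {}, so |A ∖ B| = 0.
So the statement is true.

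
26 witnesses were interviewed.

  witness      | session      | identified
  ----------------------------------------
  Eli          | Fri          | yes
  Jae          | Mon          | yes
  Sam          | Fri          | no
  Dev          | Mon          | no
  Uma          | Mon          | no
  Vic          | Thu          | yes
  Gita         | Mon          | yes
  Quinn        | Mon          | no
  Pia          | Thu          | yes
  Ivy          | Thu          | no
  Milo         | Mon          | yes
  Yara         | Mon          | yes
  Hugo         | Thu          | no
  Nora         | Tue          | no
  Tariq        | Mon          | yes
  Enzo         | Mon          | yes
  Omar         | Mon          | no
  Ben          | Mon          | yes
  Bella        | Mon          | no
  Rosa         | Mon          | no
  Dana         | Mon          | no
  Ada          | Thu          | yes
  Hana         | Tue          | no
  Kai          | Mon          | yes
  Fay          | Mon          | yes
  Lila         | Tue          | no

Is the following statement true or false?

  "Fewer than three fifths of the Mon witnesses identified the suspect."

'Fewer than three fifths of the Mon witnesses identified the suspect' holds iff |A ∩ B| / |A| < 3/5.
|A| = 16, |A ∩ B| = 9, |A ∖ B| = 7.
|A ∩ B|/|A| = 9/16, so the statement is true.

True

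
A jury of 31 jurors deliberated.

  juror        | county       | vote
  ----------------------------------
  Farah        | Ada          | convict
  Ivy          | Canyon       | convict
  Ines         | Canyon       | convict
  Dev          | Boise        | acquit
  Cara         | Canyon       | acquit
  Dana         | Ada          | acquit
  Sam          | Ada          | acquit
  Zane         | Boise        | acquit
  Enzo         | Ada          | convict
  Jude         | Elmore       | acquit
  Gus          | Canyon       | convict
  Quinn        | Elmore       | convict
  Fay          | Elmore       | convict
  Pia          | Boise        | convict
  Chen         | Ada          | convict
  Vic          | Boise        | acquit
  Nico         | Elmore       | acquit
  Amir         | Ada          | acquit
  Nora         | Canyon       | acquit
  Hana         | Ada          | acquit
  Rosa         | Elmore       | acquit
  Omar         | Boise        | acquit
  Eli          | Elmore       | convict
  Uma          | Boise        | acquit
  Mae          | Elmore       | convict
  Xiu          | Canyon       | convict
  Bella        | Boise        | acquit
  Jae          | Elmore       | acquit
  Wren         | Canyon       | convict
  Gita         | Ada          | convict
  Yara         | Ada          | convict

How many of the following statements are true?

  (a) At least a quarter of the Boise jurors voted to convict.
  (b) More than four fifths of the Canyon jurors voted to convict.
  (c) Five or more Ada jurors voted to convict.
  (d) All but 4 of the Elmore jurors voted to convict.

(a) Boise: |A| = 7, |A ∩ B| = 1; needs |A ∩ B| / |A| ≥ 1/4 — false.
(b) Canyon: |A| = 7, |A ∩ B| = 5; needs |A ∩ B| / |A| > 4/5 — false.
(c) Ada: |A| = 9, |A ∩ B| = 5; needs |A ∩ B| ≥ 5 — true.
(d) Elmore: |A| = 8, |A ∩ B| = 4; needs |A ∖ B| = 4 — true.

2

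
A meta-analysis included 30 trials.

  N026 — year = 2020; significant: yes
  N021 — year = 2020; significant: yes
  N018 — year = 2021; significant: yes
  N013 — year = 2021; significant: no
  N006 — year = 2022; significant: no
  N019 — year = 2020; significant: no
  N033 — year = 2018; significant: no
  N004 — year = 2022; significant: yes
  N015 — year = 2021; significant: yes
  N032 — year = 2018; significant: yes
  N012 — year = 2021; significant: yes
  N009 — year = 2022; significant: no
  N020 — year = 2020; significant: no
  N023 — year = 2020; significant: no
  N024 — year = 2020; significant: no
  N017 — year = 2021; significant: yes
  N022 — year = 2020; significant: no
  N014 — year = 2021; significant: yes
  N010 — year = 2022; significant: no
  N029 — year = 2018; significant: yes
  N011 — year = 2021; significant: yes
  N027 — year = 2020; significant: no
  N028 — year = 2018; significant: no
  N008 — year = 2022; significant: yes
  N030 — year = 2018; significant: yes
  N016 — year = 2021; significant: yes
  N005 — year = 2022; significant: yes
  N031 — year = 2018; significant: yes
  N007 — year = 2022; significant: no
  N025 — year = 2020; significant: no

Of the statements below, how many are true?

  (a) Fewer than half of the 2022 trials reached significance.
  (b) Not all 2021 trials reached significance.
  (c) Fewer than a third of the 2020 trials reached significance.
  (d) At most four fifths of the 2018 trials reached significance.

(a) 2022: |A| = 7, |A ∩ B| = 3; needs |A ∩ B| < |A ∖ B| — true.
(b) 2021: |A| = 8, |A ∩ B| = 7; needs A ⊄ B (|A ∖ B| ≥ 1) — true.
(c) 2020: |A| = 9, |A ∩ B| = 2; needs |A ∩ B| / |A| < 1/3 — true.
(d) 2018: |A| = 6, |A ∩ B| = 4; needs |A ∩ B| / |A| ≤ 4/5 — true.

4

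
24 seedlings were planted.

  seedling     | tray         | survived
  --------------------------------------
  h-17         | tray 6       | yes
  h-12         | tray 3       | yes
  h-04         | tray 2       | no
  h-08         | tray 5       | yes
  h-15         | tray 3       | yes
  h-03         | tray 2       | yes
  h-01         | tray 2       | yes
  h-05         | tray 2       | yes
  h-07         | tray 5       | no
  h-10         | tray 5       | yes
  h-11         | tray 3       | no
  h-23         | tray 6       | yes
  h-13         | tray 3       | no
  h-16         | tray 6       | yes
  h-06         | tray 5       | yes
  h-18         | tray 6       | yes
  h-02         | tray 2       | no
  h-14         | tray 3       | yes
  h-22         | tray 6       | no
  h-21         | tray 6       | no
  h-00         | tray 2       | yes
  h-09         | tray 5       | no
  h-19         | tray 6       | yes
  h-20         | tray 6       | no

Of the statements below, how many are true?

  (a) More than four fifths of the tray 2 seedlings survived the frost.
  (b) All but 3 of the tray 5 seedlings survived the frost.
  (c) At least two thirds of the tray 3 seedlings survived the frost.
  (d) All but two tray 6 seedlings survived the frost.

(a) tray 2: |A| = 6, |A ∩ B| = 4; needs |A ∩ B| / |A| > 4/5 — false.
(b) tray 5: |A| = 5, |A ∩ B| = 3; needs |A ∖ B| = 3 — false.
(c) tray 3: |A| = 5, |A ∩ B| = 3; needs |A ∩ B| / |A| ≥ 2/3 — false.
(d) tray 6: |A| = 8, |A ∩ B| = 5; needs |A ∖ B| = 2 — false.

0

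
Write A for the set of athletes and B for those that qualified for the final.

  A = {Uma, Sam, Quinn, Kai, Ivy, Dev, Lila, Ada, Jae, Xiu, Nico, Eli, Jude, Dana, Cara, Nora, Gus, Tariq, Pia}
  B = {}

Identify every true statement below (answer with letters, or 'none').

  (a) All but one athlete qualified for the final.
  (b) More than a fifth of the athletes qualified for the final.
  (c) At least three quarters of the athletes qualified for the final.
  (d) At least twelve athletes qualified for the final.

none

|A| = 19, |A ∩ B| = 0, |A ∖ B| = 19.
(a) |A ∖ B| = 1: fails.
(b) |A ∩ B| / |A| > 1/5: fails.
(c) |A ∩ B| / |A| ≥ 3/4: fails.
(d) |A ∩ B| ≥ 12: fails.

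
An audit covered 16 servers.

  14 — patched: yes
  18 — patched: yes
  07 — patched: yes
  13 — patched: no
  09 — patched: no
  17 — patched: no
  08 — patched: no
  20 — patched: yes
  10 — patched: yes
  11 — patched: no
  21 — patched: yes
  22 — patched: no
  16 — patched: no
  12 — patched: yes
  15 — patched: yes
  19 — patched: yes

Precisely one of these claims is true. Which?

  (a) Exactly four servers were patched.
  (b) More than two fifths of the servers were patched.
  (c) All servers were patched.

|A| = 16, |A ∩ B| = 9, |A ∖ B| = 7.
(a) requires |A ∩ B| = 4: false.
(b) requires |A ∩ B| / |A| > 2/5: true.
(c) requires A ⊆ B, i.e. every element of A is in B (|A ∖ B| = 0): false.

(b)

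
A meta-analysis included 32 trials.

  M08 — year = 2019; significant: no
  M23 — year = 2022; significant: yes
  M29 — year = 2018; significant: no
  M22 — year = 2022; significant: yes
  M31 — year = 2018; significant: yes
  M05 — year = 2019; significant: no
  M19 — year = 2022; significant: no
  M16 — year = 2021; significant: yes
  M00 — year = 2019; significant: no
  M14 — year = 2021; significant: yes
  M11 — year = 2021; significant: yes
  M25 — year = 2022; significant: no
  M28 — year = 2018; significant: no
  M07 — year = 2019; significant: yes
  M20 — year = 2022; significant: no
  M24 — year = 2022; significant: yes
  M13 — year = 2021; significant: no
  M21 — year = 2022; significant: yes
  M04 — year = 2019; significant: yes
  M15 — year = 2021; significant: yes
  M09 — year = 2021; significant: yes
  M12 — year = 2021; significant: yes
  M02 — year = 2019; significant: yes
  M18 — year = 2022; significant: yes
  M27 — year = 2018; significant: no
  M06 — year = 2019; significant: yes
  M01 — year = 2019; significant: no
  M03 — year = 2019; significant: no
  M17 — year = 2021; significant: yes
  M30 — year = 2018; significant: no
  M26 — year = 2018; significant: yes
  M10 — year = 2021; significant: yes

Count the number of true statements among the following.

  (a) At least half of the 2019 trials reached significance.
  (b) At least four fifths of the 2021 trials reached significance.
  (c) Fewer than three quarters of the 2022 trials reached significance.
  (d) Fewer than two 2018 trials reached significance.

2

(a) 2019: |A| = 9, |A ∩ B| = 4; needs |A ∩ B| ≥ |A ∖ B| — false.
(b) 2021: |A| = 9, |A ∩ B| = 8; needs |A ∩ B| / |A| ≥ 4/5 — true.
(c) 2022: |A| = 8, |A ∩ B| = 5; needs |A ∩ B| / |A| < 3/4 — true.
(d) 2018: |A| = 6, |A ∩ B| = 2; needs |A ∩ B| < 2 — false.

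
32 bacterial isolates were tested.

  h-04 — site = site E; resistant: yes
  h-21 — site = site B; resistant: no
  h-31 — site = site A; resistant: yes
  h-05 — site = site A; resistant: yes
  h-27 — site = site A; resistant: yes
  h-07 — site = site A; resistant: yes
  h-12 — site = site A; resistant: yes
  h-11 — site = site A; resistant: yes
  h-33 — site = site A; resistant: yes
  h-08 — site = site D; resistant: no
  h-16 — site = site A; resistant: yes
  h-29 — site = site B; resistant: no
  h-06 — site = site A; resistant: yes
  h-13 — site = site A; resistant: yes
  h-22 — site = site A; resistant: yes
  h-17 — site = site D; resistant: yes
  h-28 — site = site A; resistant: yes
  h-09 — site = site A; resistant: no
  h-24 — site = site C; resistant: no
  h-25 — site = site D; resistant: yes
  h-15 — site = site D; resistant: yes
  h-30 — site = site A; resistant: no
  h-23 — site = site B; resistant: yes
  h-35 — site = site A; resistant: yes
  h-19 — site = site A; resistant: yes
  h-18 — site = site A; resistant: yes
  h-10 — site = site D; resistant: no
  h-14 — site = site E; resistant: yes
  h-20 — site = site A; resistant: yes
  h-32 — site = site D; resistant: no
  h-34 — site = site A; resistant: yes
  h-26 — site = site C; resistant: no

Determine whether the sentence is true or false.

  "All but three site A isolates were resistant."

False

Truth condition: |A ∖ B| = 3.
|A| = 19, |A ∩ B| = 17, |A ∖ B| = 2.
|A ∖ B| = 2, so the statement is false.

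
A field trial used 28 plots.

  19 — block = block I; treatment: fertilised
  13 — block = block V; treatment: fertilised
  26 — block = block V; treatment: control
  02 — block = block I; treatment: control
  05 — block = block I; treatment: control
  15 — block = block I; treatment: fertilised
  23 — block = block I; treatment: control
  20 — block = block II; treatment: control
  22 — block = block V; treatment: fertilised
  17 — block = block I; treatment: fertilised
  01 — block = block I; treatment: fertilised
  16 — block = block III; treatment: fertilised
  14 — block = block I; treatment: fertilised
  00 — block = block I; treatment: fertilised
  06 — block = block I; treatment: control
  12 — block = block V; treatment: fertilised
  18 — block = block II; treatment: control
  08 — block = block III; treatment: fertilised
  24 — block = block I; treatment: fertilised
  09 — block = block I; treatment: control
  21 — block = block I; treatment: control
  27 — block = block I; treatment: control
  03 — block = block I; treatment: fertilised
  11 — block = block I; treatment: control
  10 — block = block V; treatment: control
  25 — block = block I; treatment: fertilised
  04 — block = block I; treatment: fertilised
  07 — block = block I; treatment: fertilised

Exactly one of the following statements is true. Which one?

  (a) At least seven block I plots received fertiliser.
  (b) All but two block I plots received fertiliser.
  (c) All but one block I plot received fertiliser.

(a)

|A| = 19, |A ∩ B| = 11, |A ∖ B| = 8.
(a) requires |A ∩ B| ≥ 7: true.
(b) requires |A ∖ B| = 2: false.
(c) requires |A ∖ B| = 1: false.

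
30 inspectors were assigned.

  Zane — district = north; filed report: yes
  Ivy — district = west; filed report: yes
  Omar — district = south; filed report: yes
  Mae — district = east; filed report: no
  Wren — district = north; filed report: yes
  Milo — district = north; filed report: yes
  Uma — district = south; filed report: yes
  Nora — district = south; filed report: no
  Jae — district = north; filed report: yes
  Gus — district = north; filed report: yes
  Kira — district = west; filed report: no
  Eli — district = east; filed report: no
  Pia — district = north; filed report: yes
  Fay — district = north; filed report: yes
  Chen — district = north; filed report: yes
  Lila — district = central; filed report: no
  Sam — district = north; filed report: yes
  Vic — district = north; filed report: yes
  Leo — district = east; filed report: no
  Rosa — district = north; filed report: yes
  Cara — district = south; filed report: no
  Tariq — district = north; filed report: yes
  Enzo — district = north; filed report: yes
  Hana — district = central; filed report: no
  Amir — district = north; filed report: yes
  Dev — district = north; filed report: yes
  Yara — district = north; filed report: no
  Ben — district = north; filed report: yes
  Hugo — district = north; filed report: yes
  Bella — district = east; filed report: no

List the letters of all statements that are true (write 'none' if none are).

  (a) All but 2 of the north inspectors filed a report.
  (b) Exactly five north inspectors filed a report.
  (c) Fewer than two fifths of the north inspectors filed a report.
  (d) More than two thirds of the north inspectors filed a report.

(d)

|A| = 18, |A ∩ B| = 17, |A ∖ B| = 1.
(a) |A ∖ B| = 2: fails.
(b) |A ∩ B| = 5: fails.
(c) |A ∩ B| / |A| < 2/5: fails.
(d) |A ∩ B| / |A| > 2/3: holds.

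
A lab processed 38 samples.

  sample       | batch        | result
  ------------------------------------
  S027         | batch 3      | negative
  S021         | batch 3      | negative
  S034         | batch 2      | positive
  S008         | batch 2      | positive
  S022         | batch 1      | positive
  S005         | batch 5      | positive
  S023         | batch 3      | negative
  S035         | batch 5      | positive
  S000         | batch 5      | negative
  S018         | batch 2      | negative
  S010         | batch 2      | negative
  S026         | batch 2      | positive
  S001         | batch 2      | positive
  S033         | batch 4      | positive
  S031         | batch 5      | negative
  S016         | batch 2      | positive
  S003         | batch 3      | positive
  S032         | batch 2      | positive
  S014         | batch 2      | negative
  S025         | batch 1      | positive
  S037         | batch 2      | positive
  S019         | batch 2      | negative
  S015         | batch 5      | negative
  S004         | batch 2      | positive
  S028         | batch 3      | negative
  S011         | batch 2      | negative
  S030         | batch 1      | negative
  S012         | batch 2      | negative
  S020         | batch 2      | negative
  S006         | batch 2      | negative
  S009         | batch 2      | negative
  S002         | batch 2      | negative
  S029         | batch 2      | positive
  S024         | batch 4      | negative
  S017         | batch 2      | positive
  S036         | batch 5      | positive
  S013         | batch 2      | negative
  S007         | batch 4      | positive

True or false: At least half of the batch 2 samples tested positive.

Truth condition: |A ∩ B| ≥ |A ∖ B|.
|A| = 21, |A ∩ B| = 10, |A ∖ B| = 11.
10 < 11, so the statement is false.

False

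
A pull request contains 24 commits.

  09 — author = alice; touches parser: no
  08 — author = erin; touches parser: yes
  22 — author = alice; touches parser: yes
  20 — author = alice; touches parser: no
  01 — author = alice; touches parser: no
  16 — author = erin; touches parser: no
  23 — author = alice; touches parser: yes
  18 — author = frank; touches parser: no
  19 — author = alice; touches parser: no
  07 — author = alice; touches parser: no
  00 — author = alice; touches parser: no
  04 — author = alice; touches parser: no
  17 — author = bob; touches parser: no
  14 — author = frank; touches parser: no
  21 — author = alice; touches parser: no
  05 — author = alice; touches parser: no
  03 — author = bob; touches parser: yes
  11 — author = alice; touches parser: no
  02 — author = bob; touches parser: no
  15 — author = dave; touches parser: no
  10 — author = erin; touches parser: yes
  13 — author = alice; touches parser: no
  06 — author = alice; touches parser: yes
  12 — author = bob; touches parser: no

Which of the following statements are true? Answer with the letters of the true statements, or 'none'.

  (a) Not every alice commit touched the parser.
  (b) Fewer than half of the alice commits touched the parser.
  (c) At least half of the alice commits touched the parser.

|A| = 14, |A ∩ B| = 3, |A ∖ B| = 11.
(a) A ⊄ B (|A ∖ B| ≥ 1): holds.
(b) |A ∩ B| < |A ∖ B|: holds.
(c) |A ∩ B| ≥ |A ∖ B|: fails.

(a), (b)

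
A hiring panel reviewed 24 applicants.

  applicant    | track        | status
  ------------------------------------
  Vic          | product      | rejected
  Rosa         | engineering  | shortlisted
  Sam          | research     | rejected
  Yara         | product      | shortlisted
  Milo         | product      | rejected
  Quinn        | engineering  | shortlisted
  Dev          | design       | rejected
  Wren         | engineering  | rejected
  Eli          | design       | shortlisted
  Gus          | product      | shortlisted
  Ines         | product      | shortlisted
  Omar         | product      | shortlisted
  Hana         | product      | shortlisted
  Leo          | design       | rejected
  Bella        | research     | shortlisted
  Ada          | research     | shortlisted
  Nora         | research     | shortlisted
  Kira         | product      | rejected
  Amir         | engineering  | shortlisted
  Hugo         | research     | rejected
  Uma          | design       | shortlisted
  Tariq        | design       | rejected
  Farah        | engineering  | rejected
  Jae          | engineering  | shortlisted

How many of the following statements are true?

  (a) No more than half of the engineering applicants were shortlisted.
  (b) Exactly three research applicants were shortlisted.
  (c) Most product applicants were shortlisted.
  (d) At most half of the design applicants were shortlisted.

3

(a) engineering: |A| = 6, |A ∩ B| = 4; needs |A ∩ B| ≤ |A ∖ B| — false.
(b) research: |A| = 5, |A ∩ B| = 3; needs |A ∩ B| = 3 — true.
(c) product: |A| = 8, |A ∩ B| = 5; needs |A ∩ B| > |A ∖ B| — true.
(d) design: |A| = 5, |A ∩ B| = 2; needs |A ∩ B| ≤ |A ∖ B| — true.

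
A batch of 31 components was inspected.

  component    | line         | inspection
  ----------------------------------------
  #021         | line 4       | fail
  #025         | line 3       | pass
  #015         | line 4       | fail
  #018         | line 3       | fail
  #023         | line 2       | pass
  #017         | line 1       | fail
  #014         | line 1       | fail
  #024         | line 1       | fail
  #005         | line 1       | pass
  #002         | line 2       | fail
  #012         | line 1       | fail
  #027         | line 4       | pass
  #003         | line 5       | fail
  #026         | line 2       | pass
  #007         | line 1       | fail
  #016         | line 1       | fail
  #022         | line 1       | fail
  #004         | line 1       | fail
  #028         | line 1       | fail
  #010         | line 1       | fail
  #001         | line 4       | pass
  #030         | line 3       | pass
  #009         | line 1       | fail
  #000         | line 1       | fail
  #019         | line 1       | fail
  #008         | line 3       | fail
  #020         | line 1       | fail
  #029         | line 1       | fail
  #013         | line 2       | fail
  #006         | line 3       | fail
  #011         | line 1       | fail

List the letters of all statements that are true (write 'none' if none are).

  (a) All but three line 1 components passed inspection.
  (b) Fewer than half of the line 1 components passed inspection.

|A| = 17, |A ∩ B| = 1, |A ∖ B| = 16.
(a) |A ∖ B| = 3: fails.
(b) |A ∩ B| < |A ∖ B|: holds.

(b)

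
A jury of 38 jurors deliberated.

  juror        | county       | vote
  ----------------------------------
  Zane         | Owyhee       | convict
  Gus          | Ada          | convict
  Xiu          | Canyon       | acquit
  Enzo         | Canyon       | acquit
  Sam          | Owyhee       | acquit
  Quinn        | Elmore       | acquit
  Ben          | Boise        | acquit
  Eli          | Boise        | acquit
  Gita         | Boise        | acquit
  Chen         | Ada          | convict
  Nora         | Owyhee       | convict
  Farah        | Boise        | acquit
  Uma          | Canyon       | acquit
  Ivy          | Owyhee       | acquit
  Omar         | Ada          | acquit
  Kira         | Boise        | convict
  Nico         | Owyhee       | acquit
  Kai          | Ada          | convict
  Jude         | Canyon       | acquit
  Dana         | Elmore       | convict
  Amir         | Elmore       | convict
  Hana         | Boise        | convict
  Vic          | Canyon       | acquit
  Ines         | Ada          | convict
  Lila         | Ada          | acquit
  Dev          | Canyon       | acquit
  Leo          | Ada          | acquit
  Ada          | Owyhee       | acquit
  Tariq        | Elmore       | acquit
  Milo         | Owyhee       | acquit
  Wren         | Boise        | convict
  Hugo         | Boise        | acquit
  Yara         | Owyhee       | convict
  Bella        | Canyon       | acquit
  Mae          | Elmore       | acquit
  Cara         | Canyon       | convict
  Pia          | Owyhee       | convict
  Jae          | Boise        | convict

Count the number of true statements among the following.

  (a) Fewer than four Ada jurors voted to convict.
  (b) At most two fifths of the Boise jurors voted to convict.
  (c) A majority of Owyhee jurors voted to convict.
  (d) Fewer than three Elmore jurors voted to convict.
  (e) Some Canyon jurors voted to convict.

(a) Ada: |A| = 7, |A ∩ B| = 4; needs |A ∩ B| < 4 — false.
(b) Boise: |A| = 9, |A ∩ B| = 4; needs |A ∩ B| / |A| ≤ 2/5 — false.
(c) Owyhee: |A| = 9, |A ∩ B| = 4; needs |A ∩ B| > |A ∖ B| — false.
(d) Elmore: |A| = 5, |A ∩ B| = 2; needs |A ∩ B| < 3 — true.
(e) Canyon: |A| = 8, |A ∩ B| = 1; needs A ∩ B ≠ ∅ (|A ∩ B| ≥ 1) — true.

2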